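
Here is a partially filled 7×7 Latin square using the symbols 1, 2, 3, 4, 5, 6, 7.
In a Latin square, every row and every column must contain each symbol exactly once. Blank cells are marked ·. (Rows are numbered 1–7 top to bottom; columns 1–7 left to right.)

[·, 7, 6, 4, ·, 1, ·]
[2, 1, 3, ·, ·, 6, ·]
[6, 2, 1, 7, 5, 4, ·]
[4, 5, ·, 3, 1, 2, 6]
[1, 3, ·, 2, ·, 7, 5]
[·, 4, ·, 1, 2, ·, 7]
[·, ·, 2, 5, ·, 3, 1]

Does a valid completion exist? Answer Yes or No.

Row 2, column 4: row 2 together with column 4 already contain {1, 2, 3, 4, 5, 6, 7} — every symbol — so nothing can go there. The grid has no valid completion.

No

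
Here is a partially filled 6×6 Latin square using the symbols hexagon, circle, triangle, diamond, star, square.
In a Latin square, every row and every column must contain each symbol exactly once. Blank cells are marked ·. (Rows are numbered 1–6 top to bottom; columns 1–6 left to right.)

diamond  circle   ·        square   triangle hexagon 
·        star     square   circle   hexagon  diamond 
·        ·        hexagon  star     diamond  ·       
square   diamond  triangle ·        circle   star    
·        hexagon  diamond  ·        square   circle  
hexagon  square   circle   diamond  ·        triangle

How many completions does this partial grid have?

1

Row 1, column 3: eliminating its row and column leaves {star}.
Row 2, column 1: eliminating its row and column leaves {triangle}.
Row 3, column 1: eliminating its row and column leaves {circle, triangle}.
Row 3, column 2: eliminating its row and column leaves {triangle}.
Row 3, column 6: eliminating its row and column leaves {square}.
Row 4, column 4: eliminating its row and column leaves {hexagon}.
Row 5, column 1: eliminating its row and column leaves {triangle, star}.
Row 5, column 4: eliminating its row and column leaves {triangle}.
Row 6, column 5: eliminating its row and column leaves {star}.
Only one assignment across all blanks avoids any row or column repeat, giving 1 completion.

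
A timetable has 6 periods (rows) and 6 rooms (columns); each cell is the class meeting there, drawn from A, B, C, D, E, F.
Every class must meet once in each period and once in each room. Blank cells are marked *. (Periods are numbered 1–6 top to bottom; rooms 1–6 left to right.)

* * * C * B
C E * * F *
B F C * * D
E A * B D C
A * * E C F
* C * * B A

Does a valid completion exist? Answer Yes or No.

Period 2, room 6: period 2 together with room 6 already contain {A, B, C, D, E, F} — every symbol — so nothing can go there. The grid has no valid completion.

No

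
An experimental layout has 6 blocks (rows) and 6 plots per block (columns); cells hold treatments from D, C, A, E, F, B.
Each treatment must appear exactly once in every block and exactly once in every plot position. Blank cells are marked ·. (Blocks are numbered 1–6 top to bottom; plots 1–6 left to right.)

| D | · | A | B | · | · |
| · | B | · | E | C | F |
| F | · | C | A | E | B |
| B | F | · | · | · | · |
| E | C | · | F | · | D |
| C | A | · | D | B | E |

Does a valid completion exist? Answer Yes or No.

Yes

No block or plot among the givens repeats a symbol, and propagating forced cells runs into no contradiction.
One valid completion exists (for instance, D E A B F C / A B D E C F / F D C A E B / B F E C D A / E C B F A D / C A F D B E).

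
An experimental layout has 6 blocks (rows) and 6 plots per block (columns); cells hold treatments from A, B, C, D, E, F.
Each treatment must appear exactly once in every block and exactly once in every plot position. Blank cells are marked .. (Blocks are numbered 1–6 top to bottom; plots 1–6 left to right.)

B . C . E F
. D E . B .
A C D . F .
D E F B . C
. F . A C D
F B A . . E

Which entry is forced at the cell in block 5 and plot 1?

E

Block 5 already has {A, C, D, F} and plot 1 already has {A, B, D, F}, so block 5, plot 1 must be E.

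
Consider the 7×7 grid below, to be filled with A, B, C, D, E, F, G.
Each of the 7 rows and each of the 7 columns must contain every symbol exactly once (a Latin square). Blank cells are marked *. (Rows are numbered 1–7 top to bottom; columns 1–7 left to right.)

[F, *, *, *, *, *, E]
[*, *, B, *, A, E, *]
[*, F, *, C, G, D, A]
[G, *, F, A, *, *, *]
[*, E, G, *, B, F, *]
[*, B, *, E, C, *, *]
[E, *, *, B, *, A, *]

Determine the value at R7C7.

Row 1, column 5: row 1 has {E, F} and column 5 has {A, B, C, G}, leaving only D.
Row 1, column 4: row 1 has {D, E, F} and column 4 has {A, B, C, E}, leaving only G.
Row 3, column 1: row 3 has {A, C, D, F, G} and column 1 has {E, F, G}, leaving only B.
Row 3, column 3: row 3 has {A, B, C, D, F, G} and column 3 has {B, F, G}, leaving only E.
Row 4, column 5: row 4 has {A, F, G} and column 5 has {A, B, C, D, G}, leaving only E.
Row 5, column 4: row 5 has {B, E, F, G} and column 4 has {A, B, C, E, G}, leaving only D.
Row 2, column 4: row 2 has {A, B, E} and column 4 has {A, B, C, D, E, G}, leaving only F.
Row 5, column 7: row 5 has {B, D, E, F, G} and column 7 has {A, E}, leaving only C.
Row 5, column 1: row 5 has {B, C, D, E, F, G} and column 1 has {B, E, F, G}, leaving only A.
Row 6, column 1: row 6 has {B, C, E} and column 1 has {A, B, E, F, G}, leaving only D.
Row 2, column 1: row 2 has {A, B, E, F} and column 1 has {A, B, D, E, F, G}, leaving only C.
Row 6, column 3: row 6 has {B, C, D, E} and column 3 has {B, E, F, G}, leaving only A.
Row 1, column 3: row 1 has {D, E, F, G} and column 3 has {A, B, E, F, G}, leaving only C.
Row 1, column 2: row 1 has {C, D, E, F, G} and column 2 has {B, E, F}, leaving only A.
Row 1, column 6: row 1 has {A, C, D, E, F, G} and column 6 has {A, D, E, F}, leaving only B.
Row 4, column 6: row 4 has {A, E, F, G} and column 6 has {A, B, D, E, F}, leaving only C.
Row 4, column 2: row 4 has {A, C, E, F, G} and column 2 has {A, B, E, F}, leaving only D.
Row 2, column 2: row 2 has {A, B, C, E, F} and column 2 has {A, B, D, E, F}, leaving only G.
Row 2, column 7: row 2 has {A, B, C, E, F, G} and column 7 has {A, C, E}, leaving only D.
Row 4, column 7: row 4 has {A, C, D, E, F, G} and column 7 has {A, C, D, E}, leaving only B.
Row 6, column 6: row 6 has {A, B, C, D, E} and column 6 has {A, B, C, D, E, F}, leaving only G.
Row 6, column 7: row 6 has {A, B, C, D, E, G} and column 7 has {A, B, C, D, E}, leaving only F.
Row 7 already has {A, B, E} and column 7 already has {A, B, C, D, E, F}, so row 7, column 7 must be G.

G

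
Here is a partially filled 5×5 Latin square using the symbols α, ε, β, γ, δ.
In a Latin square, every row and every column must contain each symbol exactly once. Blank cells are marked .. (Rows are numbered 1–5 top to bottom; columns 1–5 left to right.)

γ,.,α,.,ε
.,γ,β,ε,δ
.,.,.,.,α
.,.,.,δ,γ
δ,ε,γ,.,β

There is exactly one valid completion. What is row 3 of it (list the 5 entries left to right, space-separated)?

Row 1, column 4: row 1 has {α, ε, γ} and column 4 has {ε, δ}, leaving only β.
Row 3, column 4: row 3 has {α} and column 4 has {ε, β, δ}, leaving only γ.
Row 1, column 2: row 1 has {α, ε, β, γ} and column 2 has {ε, γ}, leaving only δ.
Row 3, column 2: row 3 has {α, γ} and column 2 has {ε, γ, δ}, leaving only β.
Row 3, column 1: row 3 has {α, β, γ} and column 1 has {γ, δ}, leaving only ε.
Row 3, column 3: row 3 has {α, ε, β, γ} and column 3 has {α, β, γ}, leaving only δ.
So row 3 reads: ε β δ γ α.

ε β δ γ α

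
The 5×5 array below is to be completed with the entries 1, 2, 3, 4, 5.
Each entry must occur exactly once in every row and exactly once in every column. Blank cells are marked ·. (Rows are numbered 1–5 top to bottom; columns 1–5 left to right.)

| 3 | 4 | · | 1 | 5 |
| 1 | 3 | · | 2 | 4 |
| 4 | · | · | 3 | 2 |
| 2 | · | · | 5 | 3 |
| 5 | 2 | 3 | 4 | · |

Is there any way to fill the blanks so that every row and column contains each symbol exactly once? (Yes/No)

Yes

No row or column among the givens repeats a symbol, and propagating forced cells runs into no contradiction.
One valid completion exists (for instance, 3 4 2 1 5 / 1 3 5 2 4 / 4 5 1 3 2 / 2 1 4 5 3 / 5 2 3 4 1).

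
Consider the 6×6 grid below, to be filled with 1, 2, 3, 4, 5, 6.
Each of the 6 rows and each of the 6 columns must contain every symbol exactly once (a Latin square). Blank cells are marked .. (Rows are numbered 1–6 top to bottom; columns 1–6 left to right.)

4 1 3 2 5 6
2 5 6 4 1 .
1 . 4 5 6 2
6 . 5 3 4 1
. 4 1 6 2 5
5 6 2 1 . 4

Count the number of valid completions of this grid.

1

Row 2, column 6: eliminating its row and column leaves {3}.
Row 3, column 2: eliminating its row and column leaves {3}.
Row 4, column 2: eliminating its row and column leaves {2}.
Row 5, column 1: eliminating its row and column leaves {3}.
Row 6, column 5: eliminating its row and column leaves {3}.
Only one assignment across all blanks avoids any row or column repeat, giving 1 completion.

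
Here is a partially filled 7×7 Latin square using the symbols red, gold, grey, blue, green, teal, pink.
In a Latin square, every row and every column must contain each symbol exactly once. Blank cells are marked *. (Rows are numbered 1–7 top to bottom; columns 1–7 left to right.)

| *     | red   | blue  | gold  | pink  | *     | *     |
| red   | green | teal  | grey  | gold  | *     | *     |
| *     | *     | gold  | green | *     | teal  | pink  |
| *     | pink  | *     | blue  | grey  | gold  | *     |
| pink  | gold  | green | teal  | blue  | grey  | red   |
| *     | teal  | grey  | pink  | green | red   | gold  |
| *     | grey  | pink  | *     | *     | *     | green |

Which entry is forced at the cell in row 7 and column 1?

Row 1, column 6: row 1 has {red, gold, blue, pink} and column 6 has {red, gold, grey, teal}, leaving only green.
Row 2, column 7: row 2 has {red, gold, grey, green, teal} and column 7 has {red, gold, green, pink}, leaving only blue.
Row 2, column 6: row 2 has {red, gold, grey, blue, green, teal} and column 6 has {red, gold, grey, green, teal}, leaving only pink.
Row 3, column 2: row 3 has {gold, green, teal, pink} and column 2 has {red, gold, grey, green, teal, pink}, leaving only blue.
Row 3, column 1: row 3 has {gold, blue, green, teal, pink} and column 1 has {red, pink}, leaving only grey.
Row 1, column 1: row 1 has {red, gold, blue, green, pink} and column 1 has {red, grey, pink}, leaving only teal.
Row 1, column 7: row 1 has {red, gold, blue, green, teal, pink} and column 7 has {red, gold, blue, green, pink}, leaving only grey.
Row 3, column 5: row 3 has {gold, grey, blue, green, teal, pink} and column 5 has {gold, grey, blue, green, pink}, leaving only red.
Row 4, column 1: row 4 has {gold, grey, blue, pink} and column 1 has {red, grey, teal, pink}, leaving only green.
Row 4, column 3: row 4 has {gold, grey, blue, green, pink} and column 3 has {gold, grey, blue, green, teal, pink}, leaving only red.
Row 4, column 7: row 4 has {red, gold, grey, blue, green, pink} and column 7 has {red, gold, grey, blue, green, pink}, leaving only teal.
Row 6, column 1: row 6 has {red, gold, grey, green, teal, pink} and column 1 has {red, grey, green, teal, pink}, leaving only blue.
Row 7 already has {grey, green, pink} and column 1 already has {red, grey, blue, green, teal, pink}, so row 7, column 1 must be gold.

gold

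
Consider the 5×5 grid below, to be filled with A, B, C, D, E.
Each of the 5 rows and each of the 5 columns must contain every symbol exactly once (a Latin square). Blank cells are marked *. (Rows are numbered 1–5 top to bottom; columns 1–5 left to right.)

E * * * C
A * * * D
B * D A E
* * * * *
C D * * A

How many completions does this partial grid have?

3

Row 1, column 2: eliminating its row and column leaves {A, B}.
Row 1, column 3: eliminating its row and column leaves {A, B}.
Row 1, column 4: eliminating its row and column leaves {B, D}.
Row 2, column 2: eliminating its row and column leaves {B, C, E}.
Row 2, column 3: eliminating its row and column leaves {B, C, E}.
Row 2, column 4: eliminating its row and column leaves {B, C, E}.
Row 3, column 2: eliminating its row and column leaves {C}.
Row 4, column 1: eliminating its row and column leaves {D}.
Row 4, column 2: eliminating its row and column leaves {A, B, C, E}.
Row 4, column 3: eliminating its row and column leaves {A, B, C, E}.
Row 4, column 4: eliminating its row and column leaves {B, C, D, E}.
Row 4, column 5: eliminating its row and column leaves {B}.
Row 5, column 3: eliminating its row and column leaves {B, E}.
Row 5, column 4: eliminating its row and column leaves {B, E}.
Enumerating the assignments across these blanks that avoid any row or column repeat gives 3 completions.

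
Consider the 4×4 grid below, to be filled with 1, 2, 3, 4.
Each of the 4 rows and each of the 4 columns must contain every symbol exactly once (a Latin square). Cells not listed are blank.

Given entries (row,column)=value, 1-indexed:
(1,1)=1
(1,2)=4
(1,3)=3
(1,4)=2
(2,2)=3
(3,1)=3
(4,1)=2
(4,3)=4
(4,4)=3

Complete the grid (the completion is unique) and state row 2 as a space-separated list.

4 3 2 1

Row 2, column 1: row 2 has {3} and column 1 has {1, 2, 3}, leaving only 4.
Row 2, column 4: row 2 has {3, 4} and column 4 has {2, 3}, leaving only 1.
Row 2, column 3: row 2 has {1, 3, 4} and column 3 has {3, 4}, leaving only 2.
So row 2 reads: 4 3 2 1.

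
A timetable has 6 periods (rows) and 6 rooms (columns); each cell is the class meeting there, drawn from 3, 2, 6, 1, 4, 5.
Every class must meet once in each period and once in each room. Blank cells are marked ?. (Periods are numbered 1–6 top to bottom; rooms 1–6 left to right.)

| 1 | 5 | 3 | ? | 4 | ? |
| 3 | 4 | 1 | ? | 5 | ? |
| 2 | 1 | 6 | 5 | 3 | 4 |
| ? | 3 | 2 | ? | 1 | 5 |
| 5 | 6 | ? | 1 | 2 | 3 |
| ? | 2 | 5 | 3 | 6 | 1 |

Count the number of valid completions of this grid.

Period 1, room 4: eliminating its period and room leaves {2, 6}.
Period 1, room 6: eliminating its period and room leaves {2, 6}.
Period 2, room 4: eliminating its period and room leaves {2, 6}.
Period 2, room 6: eliminating its period and room leaves {2, 6}.
Period 4, room 1: eliminating its period and room leaves {6, 4}.
Period 4, room 4: eliminating its period and room leaves {6, 4}.
Period 5, room 3: eliminating its period and room leaves {4}.
Period 6, room 1: eliminating its period and room leaves {4}.
Enumerating the assignments across these blanks that avoid any period or room repeat gives 2 completions.

2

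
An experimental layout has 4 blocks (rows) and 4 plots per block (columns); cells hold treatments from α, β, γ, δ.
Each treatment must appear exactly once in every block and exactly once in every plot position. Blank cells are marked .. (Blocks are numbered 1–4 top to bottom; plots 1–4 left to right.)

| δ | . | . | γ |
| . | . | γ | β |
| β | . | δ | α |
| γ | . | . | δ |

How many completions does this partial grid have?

Block 1, plot 2: eliminating its block and plot leaves {α, β}.
Block 1, plot 3: eliminating its block and plot leaves {α, β}.
Block 2, plot 1: eliminating its block and plot leaves {α}.
Block 2, plot 2: eliminating its block and plot leaves {α, δ}.
Block 3, plot 2: eliminating its block and plot leaves {γ}.
Block 4, plot 2: eliminating its block and plot leaves {α, β}.
Block 4, plot 3: eliminating its block and plot leaves {α, β}.
Enumerating the assignments across these blanks that avoid any block or plot repeat gives 2 completions.

2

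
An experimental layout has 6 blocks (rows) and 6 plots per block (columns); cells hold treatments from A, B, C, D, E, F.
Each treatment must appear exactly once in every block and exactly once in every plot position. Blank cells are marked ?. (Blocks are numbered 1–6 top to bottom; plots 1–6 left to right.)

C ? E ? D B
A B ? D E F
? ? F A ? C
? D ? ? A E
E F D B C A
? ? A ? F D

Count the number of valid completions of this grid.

1

Block 1, plot 2: eliminating its block and plot leaves {A}.
Block 1, plot 4: eliminating its block and plot leaves {F}.
Block 2, plot 3: eliminating its block and plot leaves {C}.
Block 3, plot 1: eliminating its block and plot leaves {B, D}.
Block 3, plot 2: eliminating its block and plot leaves {E}.
Block 3, plot 5: eliminating its block and plot leaves {B}.
Block 4, plot 1: eliminating its block and plot leaves {B, F}.
Block 4, plot 3: eliminating its block and plot leaves {B, C}.
Block 4, plot 4: eliminating its block and plot leaves {C, F}.
Block 6, plot 1: eliminating its block and plot leaves {B}.
Block 6, plot 2: eliminating its block and plot leaves {C, E}.
Block 6, plot 4: eliminating its block and plot leaves {C, E}.
Only one assignment across all blanks avoids any block or plot repeat, giving 1 completion.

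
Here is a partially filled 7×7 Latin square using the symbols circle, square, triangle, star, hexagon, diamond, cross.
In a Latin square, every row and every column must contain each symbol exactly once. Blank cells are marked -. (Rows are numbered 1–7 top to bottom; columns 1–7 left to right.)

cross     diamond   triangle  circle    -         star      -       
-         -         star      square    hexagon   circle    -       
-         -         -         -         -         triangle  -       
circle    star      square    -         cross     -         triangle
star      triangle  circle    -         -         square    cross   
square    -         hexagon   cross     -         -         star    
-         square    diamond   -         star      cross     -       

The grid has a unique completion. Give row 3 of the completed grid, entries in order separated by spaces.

Row 3, column 3: row 3 has {triangle} and column 3 has {circle, square, triangle, star, hexagon, diamond}, leaving only cross.
Row 1, column 5: row 1 has {circle, triangle, star, diamond, cross} and column 5 has {star, hexagon, cross}, leaving only square.
Row 1, column 7: row 1 has {circle, square, triangle, star, diamond, cross} and column 7 has {triangle, star, cross}, leaving only hexagon.
Row 2, column 2: row 2 has {circle, square, star, hexagon} and column 2 has {square, triangle, star, diamond}, leaving only cross.
Row 2, column 7: row 2 has {circle, square, star, hexagon, cross} and column 7 has {triangle, star, hexagon, cross}, leaving only diamond.
Row 2, column 1: row 2 has {circle, square, star, hexagon, diamond, cross} and column 1 has {circle, square, star, cross}, leaving only triangle.
Row 5, column 5: row 5 has {circle, square, triangle, star, cross} and column 5 has {square, star, hexagon, cross}, leaving only diamond.
Row 3, column 5: row 3 has {triangle, cross} and column 5 has {square, star, hexagon, diamond, cross}, leaving only circle.
Row 3, column 2: row 3 has {circle, triangle, cross} and column 2 has {square, triangle, star, diamond, cross}, leaving only hexagon.
Row 3, column 1: row 3 has {circle, triangle, hexagon, cross} and column 1 has {circle, square, triangle, star, cross}, leaving only diamond.
Row 3, column 4: row 3 has {circle, triangle, hexagon, diamond, cross} and column 4 has {circle, square, cross}, leaving only star.
Row 3, column 7: row 3 has {circle, triangle, star, hexagon, diamond, cross} and column 7 has {triangle, star, hexagon, diamond, cross}, leaving only square.
So row 3 reads: diamond hexagon cross star circle triangle square.

diamond hexagon cross star circle triangle square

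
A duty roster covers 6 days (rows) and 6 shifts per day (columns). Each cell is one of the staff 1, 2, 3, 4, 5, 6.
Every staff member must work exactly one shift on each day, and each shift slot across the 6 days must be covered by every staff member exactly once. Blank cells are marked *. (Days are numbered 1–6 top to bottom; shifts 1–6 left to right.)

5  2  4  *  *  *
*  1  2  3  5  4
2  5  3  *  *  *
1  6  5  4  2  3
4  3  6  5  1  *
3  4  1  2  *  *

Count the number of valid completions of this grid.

2

Day 1, shift 4: eliminating its day and shift leaves {1, 6}.
Day 1, shift 5: eliminating its day and shift leaves {3, 6}.
Day 1, shift 6: eliminating its day and shift leaves {1, 6}.
Day 2, shift 1: eliminating its day and shift leaves {6}.
Day 3, shift 4: eliminating its day and shift leaves {1, 6}.
Day 3, shift 5: eliminating its day and shift leaves {4, 6}.
Day 3, shift 6: eliminating its day and shift leaves {1, 6}.
Day 5, shift 6: eliminating its day and shift leaves {2}.
Day 6, shift 5: eliminating its day and shift leaves {6}.
Day 6, shift 6: eliminating its day and shift leaves {5, 6}.
Enumerating the assignments across these blanks that avoid any day or shift repeat gives 2 completions.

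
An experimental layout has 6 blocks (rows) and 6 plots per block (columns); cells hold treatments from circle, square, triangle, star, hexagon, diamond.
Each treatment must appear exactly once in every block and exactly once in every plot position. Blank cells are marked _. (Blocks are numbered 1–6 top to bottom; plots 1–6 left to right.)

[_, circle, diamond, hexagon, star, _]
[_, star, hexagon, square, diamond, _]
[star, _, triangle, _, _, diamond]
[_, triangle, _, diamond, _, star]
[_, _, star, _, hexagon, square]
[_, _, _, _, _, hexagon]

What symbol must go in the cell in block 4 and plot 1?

hexagon

Block 1, plot 6: block 1 has {circle, star, hexagon, diamond} and plot 6 has {square, star, hexagon, diamond}, leaving only triangle.
Block 1, plot 1: block 1 has {circle, triangle, star, hexagon, diamond} and plot 1 has {star}, leaving only square.
Block 2, plot 6: block 2 has {square, star, hexagon, diamond} and plot 6 has {square, triangle, star, hexagon, diamond}, leaving only circle.
Block 2, plot 1: block 2 has {circle, square, star, hexagon, diamond} and plot 1 has {square, star}, leaving only triangle.
Block 3, plot 4: block 3 has {triangle, star, diamond} and plot 4 has {square, hexagon, diamond}, leaving only circle.
Block 3, plot 5: block 3 has {circle, triangle, star, diamond} and plot 5 has {star, hexagon, diamond}, leaving only square.
Block 3, plot 2: block 3 has {circle, square, triangle, star, diamond} and plot 2 has {circle, triangle, star}, leaving only hexagon.
Block 4, plot 5: block 4 has {triangle, star, diamond} and plot 5 has {square, star, hexagon, diamond}, leaving only circle.
Block 4 already has {circle, triangle, star, diamond} and plot 1 already has {square, triangle, star}, so block 4, plot 1 must be hexagon.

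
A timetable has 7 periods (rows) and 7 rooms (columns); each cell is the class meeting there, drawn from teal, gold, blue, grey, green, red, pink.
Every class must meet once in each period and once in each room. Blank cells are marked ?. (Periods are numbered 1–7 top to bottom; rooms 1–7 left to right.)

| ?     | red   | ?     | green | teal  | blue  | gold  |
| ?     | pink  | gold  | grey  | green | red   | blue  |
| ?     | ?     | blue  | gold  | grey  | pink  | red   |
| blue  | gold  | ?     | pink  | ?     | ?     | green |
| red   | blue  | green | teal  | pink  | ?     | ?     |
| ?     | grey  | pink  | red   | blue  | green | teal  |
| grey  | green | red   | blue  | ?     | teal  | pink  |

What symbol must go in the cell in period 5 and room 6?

gold

Period 1, room 1: period 1 has {teal, gold, blue, green, red} and room 1 has {blue, grey, red}, leaving only pink.
Period 1, room 3: period 1 has {teal, gold, blue, green, red, pink} and room 3 has {gold, blue, green, red, pink}, leaving only grey.
Period 2, room 1: period 2 has {gold, blue, grey, green, red, pink} and room 1 has {blue, grey, red, pink}, leaving only teal.
Period 3, room 1: period 3 has {gold, blue, grey, red, pink} and room 1 has {teal, blue, grey, red, pink}, leaving only green.
Period 3, room 2: period 3 has {gold, blue, grey, green, red, pink} and room 2 has {gold, blue, grey, green, red, pink}, leaving only teal.
Period 4, room 3: period 4 has {gold, blue, green, pink} and room 3 has {gold, blue, grey, green, red, pink}, leaving only teal.
Period 4, room 5: period 4 has {teal, gold, blue, green, pink} and room 5 has {teal, blue, grey, green, pink}, leaving only red.
Period 4, room 6: period 4 has {teal, gold, blue, green, red, pink} and room 6 has {teal, blue, green, red, pink}, leaving only grey.
Period 5 already has {teal, blue, green, red, pink} and room 6 already has {teal, blue, grey, green, red, pink}, so period 5, room 6 must be gold.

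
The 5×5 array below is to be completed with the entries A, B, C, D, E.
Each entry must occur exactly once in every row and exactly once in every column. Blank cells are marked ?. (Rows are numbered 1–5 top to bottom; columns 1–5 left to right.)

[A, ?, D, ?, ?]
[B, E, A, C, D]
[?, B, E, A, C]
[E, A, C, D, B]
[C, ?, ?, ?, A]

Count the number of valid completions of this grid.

Row 1, column 2: eliminating its row and column leaves {C}.
Row 1, column 4: eliminating its row and column leaves {B, E}.
Row 1, column 5: eliminating its row and column leaves {E}.
Row 3, column 1: eliminating its row and column leaves {D}.
Row 5, column 2: eliminating its row and column leaves {D}.
Row 5, column 3: eliminating its row and column leaves {B}.
Row 5, column 4: eliminating its row and column leaves {B, E}.
Only one assignment across all blanks avoids any row or column repeat, giving 1 completion.

1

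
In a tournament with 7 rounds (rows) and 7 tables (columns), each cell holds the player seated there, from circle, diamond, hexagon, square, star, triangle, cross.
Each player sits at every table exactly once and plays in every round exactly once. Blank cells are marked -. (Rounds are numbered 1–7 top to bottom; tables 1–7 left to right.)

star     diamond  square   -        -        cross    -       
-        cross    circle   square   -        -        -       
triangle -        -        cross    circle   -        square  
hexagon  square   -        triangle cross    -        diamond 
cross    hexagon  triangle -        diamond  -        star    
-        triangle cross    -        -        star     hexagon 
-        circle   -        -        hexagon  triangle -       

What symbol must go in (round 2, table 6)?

hexagon

Round 1, table 5: round 1 has {diamond, square, star, cross} and table 5 has {circle, diamond, hexagon, cross}, leaving only triangle.
Round 1, table 7: round 1 has {diamond, square, star, triangle, cross} and table 7 has {diamond, hexagon, square, star}, leaving only circle.
Round 1, table 4: round 1 has {circle, diamond, square, star, triangle, cross} and table 4 has {square, triangle, cross}, leaving only hexagon.
Round 2, table 1: round 2 has {circle, square, cross} and table 1 has {hexagon, star, triangle, cross}, leaving only diamond.
Round 2 already has {circle, diamond, square, cross} and table 6 already has {star, triangle, cross}, so round 2, table 6 must be hexagon.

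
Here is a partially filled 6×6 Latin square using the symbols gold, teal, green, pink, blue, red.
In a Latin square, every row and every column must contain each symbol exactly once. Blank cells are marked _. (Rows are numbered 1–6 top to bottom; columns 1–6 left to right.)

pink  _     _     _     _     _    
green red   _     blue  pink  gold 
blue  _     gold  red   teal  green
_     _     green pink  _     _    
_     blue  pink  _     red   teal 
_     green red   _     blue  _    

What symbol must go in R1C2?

gold

Row 2, column 3: row 2 has {gold, green, pink, blue, red} and column 3 has {gold, green, pink, red}, leaving only teal.
Row 1, column 3: row 1 has {pink} and column 3 has {gold, teal, green, pink, red}, leaving only blue.
Row 1, column 6: row 1 has {pink, blue} and column 6 has {gold, teal, green}, leaving only red.
Row 3, column 2: row 3 has {gold, teal, green, blue, red} and column 2 has {green, blue, red}, leaving only pink.
Row 4, column 5: row 4 has {green, pink} and column 5 has {teal, pink, blue, red}, leaving only gold.
Row 1, column 5: row 1 has {pink, blue, red} and column 5 has {gold, teal, pink, blue, red}, leaving only green.
Row 4, column 2: row 4 has {gold, green, pink} and column 2 has {green, pink, blue, red}, leaving only teal.
Row 1 already has {green, pink, blue, red} and column 2 already has {teal, green, pink, blue, red}, so row 1, column 2 must be gold.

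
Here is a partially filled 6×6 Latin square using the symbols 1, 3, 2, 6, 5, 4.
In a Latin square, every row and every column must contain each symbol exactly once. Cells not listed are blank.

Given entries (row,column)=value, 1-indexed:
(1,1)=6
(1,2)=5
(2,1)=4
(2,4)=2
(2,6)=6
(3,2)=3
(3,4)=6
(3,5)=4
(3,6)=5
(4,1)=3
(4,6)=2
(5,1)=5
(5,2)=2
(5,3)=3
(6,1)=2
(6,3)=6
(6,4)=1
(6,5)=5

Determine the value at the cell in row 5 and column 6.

Row 2, column 2: row 2 has {2, 6, 4} and column 2 has {3, 2, 5}, leaving only 1.
Row 2, column 3: row 2 has {1, 2, 6, 4} and column 3 has {3, 6}, leaving only 5.
Row 2, column 5: row 2 has {1, 2, 6, 5, 4} and column 5 has {5, 4}, leaving only 3.
Row 3, column 1: row 3 has {3, 6, 5, 4} and column 1 has {3, 2, 6, 5, 4}, leaving only 1.
Row 3, column 3: row 3 has {1, 3, 6, 5, 4} and column 3 has {3, 6, 5}, leaving only 2.
Row 5, column 4: row 5 has {3, 2, 5} and column 4 has {1, 2, 6}, leaving only 4.
Row 5 already has {3, 2, 5, 4} and column 6 already has {2, 6, 5}, so row 5, column 6 must be 1.

1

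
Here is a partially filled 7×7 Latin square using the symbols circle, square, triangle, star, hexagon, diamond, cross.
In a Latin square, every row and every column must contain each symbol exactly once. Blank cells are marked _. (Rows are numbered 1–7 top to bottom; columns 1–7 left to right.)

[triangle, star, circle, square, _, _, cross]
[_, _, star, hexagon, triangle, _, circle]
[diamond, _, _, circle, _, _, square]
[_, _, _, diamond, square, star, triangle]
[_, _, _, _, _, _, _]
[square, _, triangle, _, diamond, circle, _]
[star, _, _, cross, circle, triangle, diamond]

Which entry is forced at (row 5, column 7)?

star

Row 1, column 5: row 1 has {circle, square, triangle, star, cross} and column 5 has {circle, square, triangle, diamond}, leaving only hexagon.
Row 1, column 6: row 1 has {circle, square, triangle, star, hexagon, cross} and column 6 has {circle, triangle, star}, leaving only diamond.
Row 2, column 1: row 2 has {circle, triangle, star, hexagon} and column 1 has {square, triangle, star, diamond}, leaving only cross.
Row 2, column 6: row 2 has {circle, triangle, star, hexagon, cross} and column 6 has {circle, triangle, star, diamond}, leaving only square.
Row 2, column 2: row 2 has {circle, square, triangle, star, hexagon, cross} and column 2 has {star}, leaving only diamond.
Row 6, column 4: row 6 has {circle, square, triangle, diamond} and column 4 has {circle, square, hexagon, diamond, cross}, leaving only star.
Row 5, column 4: row 5 has {} and column 4 has {circle, square, star, hexagon, diamond, cross}, leaving only triangle.
Row 6, column 7: row 6 has {circle, square, triangle, star, diamond} and column 7 has {circle, square, triangle, diamond, cross}, leaving only hexagon.
Row 5 already has {triangle} and column 7 already has {circle, square, triangle, hexagon, diamond, cross}, so row 5, column 7 must be star.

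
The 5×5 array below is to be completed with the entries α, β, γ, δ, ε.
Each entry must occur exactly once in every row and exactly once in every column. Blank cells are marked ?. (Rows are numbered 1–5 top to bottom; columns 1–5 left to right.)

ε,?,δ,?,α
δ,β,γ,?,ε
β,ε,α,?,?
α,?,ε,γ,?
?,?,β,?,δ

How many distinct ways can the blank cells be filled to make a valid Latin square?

1

Row 1, column 2: eliminating its row and column leaves {γ}.
Row 1, column 4: eliminating its row and column leaves {β}.
Row 2, column 4: eliminating its row and column leaves {α}.
Row 3, column 4: eliminating its row and column leaves {δ}.
Row 3, column 5: eliminating its row and column leaves {γ}.
Row 4, column 2: eliminating its row and column leaves {δ}.
Row 4, column 5: eliminating its row and column leaves {β}.
Row 5, column 1: eliminating its row and column leaves {γ}.
Row 5, column 2: eliminating its row and column leaves {α, γ}.
Row 5, column 4: eliminating its row and column leaves {α, ε}.
Only one assignment across all blanks avoids any row or column repeat, giving 1 completion.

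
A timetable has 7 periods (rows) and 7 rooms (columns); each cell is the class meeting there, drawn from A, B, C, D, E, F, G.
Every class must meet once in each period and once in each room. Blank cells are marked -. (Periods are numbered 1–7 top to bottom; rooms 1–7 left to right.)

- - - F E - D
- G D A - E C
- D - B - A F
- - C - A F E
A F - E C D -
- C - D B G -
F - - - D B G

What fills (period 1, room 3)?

B

Period 1, room 6: period 1 has {D, E, F} and room 6 has {A, B, D, E, F, G}, leaving only C.
Period 2, room 1: period 2 has {A, C, D, E, G} and room 1 has {A, F}, leaving only B.
Period 1, room 1: period 1 has {C, D, E, F} and room 1 has {A, B, F}, leaving only G.
Period 2, room 5: period 2 has {A, B, C, D, E, G} and room 5 has {A, B, C, D, E}, leaving only F.
Period 3, room 5: period 3 has {A, B, D, F} and room 5 has {A, B, C, D, E, F}, leaving only G.
Period 3, room 3: period 3 has {A, B, D, F, G} and room 3 has {C, D}, leaving only E.
Period 3, room 1: period 3 has {A, B, D, E, F, G} and room 1 has {A, B, F, G}, leaving only C.
Period 4, room 1: period 4 has {A, C, E, F} and room 1 has {A, B, C, F, G}, leaving only D.
Period 4, room 2: period 4 has {A, C, D, E, F} and room 2 has {C, D, F, G}, leaving only B.
Period 1, room 2: period 1 has {C, D, E, F, G} and room 2 has {B, C, D, F, G}, leaving only A.
Period 1 already has {A, C, D, E, F, G} and room 3 already has {C, D, E}, so period 1, room 3 must be B.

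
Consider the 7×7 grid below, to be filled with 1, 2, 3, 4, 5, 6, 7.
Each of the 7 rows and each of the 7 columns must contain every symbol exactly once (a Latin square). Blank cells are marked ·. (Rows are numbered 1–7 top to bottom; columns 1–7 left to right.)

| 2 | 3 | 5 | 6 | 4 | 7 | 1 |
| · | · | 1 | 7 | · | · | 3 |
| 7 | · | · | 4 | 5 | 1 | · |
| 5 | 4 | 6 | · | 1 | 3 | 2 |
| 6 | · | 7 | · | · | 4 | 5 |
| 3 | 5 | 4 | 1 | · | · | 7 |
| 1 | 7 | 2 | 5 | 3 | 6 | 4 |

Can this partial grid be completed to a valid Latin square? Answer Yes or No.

Row 4, column 4: row 4 together with column 4 already contain {1, 2, 3, 4, 5, 6, 7} — every symbol — so nothing can go there. The grid has no valid completion.

No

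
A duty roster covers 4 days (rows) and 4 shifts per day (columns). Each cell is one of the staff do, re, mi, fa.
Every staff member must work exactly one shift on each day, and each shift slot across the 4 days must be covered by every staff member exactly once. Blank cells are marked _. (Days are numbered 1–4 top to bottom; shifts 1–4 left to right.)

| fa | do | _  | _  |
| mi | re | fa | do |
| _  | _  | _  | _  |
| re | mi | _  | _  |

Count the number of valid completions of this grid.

2

Day 1, shift 3: eliminating its day and shift leaves {re, mi}.
Day 1, shift 4: eliminating its day and shift leaves {re, mi}.
Day 3, shift 1: eliminating its day and shift leaves {do}.
Day 3, shift 2: eliminating its day and shift leaves {fa}.
Day 3, shift 3: eliminating its day and shift leaves {do, re, mi}.
Day 3, shift 4: eliminating its day and shift leaves {re, mi, fa}.
Day 4, shift 3: eliminating its day and shift leaves {do}.
Day 4, shift 4: eliminating its day and shift leaves {fa}.
Enumerating the assignments across these blanks that avoid any day or shift repeat gives 2 completions.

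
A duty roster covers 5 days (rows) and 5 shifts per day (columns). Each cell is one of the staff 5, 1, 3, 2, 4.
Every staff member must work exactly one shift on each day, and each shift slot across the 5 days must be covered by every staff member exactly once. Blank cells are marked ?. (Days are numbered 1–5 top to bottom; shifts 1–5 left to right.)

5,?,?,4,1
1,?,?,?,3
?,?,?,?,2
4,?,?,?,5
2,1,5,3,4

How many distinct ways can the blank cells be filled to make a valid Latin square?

3

Day 1, shift 2: eliminating its day and shift leaves {3, 2}.
Day 1, shift 3: eliminating its day and shift leaves {3, 2}.
Day 2, shift 2: eliminating its day and shift leaves {5, 2, 4}.
Day 2, shift 3: eliminating its day and shift leaves {2, 4}.
Day 2, shift 4: eliminating its day and shift leaves {5, 2}.
Day 3, shift 1: eliminating its day and shift leaves {3}.
Day 3, shift 2: eliminating its day and shift leaves {5, 3, 4}.
Day 3, shift 3: eliminating its day and shift leaves {1, 3, 4}.
Day 3, shift 4: eliminating its day and shift leaves {5, 1}.
Day 4, shift 2: eliminating its day and shift leaves {3, 2}.
Day 4, shift 3: eliminating its day and shift leaves {1, 3, 2}.
Day 4, shift 4: eliminating its day and shift leaves {1, 2}.
Enumerating the assignments across these blanks that avoid any day or shift repeat gives 3 completions.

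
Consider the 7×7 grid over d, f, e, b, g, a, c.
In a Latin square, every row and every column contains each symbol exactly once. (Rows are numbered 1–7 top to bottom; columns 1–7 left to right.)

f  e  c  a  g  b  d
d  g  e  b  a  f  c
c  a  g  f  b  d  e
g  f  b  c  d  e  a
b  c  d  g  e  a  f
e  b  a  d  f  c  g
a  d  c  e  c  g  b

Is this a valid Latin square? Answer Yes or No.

No

Row 7 contains c twice (at columns 3 and 5), so it is not a permutation.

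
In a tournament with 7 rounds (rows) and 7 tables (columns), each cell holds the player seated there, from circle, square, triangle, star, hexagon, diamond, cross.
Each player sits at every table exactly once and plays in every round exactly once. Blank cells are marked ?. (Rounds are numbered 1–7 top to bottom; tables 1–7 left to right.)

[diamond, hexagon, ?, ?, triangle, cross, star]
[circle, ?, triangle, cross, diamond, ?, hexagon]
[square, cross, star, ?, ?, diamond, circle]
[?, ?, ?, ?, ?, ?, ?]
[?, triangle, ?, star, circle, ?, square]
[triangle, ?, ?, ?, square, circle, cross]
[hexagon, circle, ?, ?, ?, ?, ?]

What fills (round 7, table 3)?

Round 3, table 5: round 3 has {circle, square, star, diamond, cross} and table 5 has {circle, square, triangle, diamond}, leaving only hexagon.
Round 3, table 4: round 3 has {circle, square, star, hexagon, diamond, cross} and table 4 has {star, cross}, leaving only triangle.
Round 5, table 1: round 5 has {circle, square, triangle, star} and table 1 has {circle, square, triangle, hexagon, diamond}, leaving only cross.
Round 4, table 1: round 4 has {} and table 1 has {circle, square, triangle, hexagon, diamond, cross}, leaving only star.
Round 4, table 5: round 4 has {star} and table 5 has {circle, square, triangle, hexagon, diamond}, leaving only cross.
Round 5, table 6: round 5 has {circle, square, triangle, star, cross} and table 6 has {circle, diamond, cross}, leaving only hexagon.
Round 5, table 3: round 5 has {circle, square, triangle, star, hexagon, cross} and table 3 has {triangle, star}, leaving only diamond.
Round 6, table 3: round 6 has {circle, square, triangle, cross} and table 3 has {triangle, star, diamond}, leaving only hexagon.
Round 6, table 4: round 6 has {circle, square, triangle, hexagon, cross} and table 4 has {triangle, star, cross}, leaving only diamond.
Round 6, table 2: round 6 has {circle, square, triangle, hexagon, diamond, cross} and table 2 has {circle, triangle, hexagon, cross}, leaving only star.
Round 2, table 2: round 2 has {circle, triangle, hexagon, diamond, cross} and table 2 has {circle, triangle, star, hexagon, cross}, leaving only square.
Round 2, table 6: round 2 has {circle, square, triangle, hexagon, diamond, cross} and table 6 has {circle, hexagon, diamond, cross}, leaving only star.
Round 4, table 2: round 4 has {star, cross} and table 2 has {circle, square, triangle, star, hexagon, cross}, leaving only diamond.
Round 4, table 7: round 4 has {star, diamond, cross} and table 7 has {circle, square, star, hexagon, cross}, leaving only triangle.
Round 4, table 6: round 4 has {triangle, star, diamond, cross} and table 6 has {circle, star, hexagon, diamond, cross}, leaving only square.
Round 4, table 3: round 4 has {square, triangle, star, diamond, cross} and table 3 has {triangle, star, hexagon, diamond}, leaving only circle.
Round 1, table 3: round 1 has {triangle, star, hexagon, diamond, cross} and table 3 has {circle, triangle, star, hexagon, diamond}, leaving only square.
Round 7 already has {circle, hexagon} and table 3 already has {circle, square, triangle, star, hexagon, diamond}, so round 7, table 3 must be cross.

cross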